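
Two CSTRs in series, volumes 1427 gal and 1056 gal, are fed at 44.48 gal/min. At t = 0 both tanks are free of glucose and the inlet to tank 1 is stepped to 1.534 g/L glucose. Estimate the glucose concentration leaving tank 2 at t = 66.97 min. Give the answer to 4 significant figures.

1.062 g/L

Each tank obeys Vᵢ dCᵢ/dt = Q(Cᵢ₋₁ − Cᵢ), so τᵢ = Vᵢ/Q.
τ₁ = 1427/44.48 = 32.0818 min; τ₂ = 1056/44.48 = 23.7410 min.
Tank 1: C₁ = C_in(1 − e^(−t/τ₁)). Tank 2 (τ₁ ≠ τ₂): C₂ = C_in[1 − (τ₁ e^(−t/τ₁) − τ₂ e^(−t/τ₂))/(τ₁ − τ₂)].
At t = 66.97: e^(−t/τ₁) = 0.124000, e^(−t/τ₂) = 0.0595548.
C₂ = 1.534·[1 − (32.0818·0.124000 − 23.7410·0.0595548)/(8.34083)] = 1.534·0.692566 = 1.06240 g/L.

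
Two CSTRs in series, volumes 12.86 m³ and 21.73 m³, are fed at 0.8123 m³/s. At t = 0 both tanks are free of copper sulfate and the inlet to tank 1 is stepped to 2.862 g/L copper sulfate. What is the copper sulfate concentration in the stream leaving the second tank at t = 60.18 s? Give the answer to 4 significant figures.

2.215 g/L

Time constants: τᵢ = Vᵢ/Q for each well-mixed tank.
τ₁ = 12.86/0.8123 = 15.8316 s; τ₂ = 21.73/0.8123 = 26.7512 s.
Tank 1: C₁ = C_in(1 − e^(−t/τ₁)). Tank 2 (τ₁ ≠ τ₂): C₂ = C_in[1 − (τ₁ e^(−t/τ₁) − τ₂ e^(−t/τ₂))/(τ₁ − τ₂)].
At t = 60.18: e^(−t/τ₁) = 0.0223426, e^(−t/τ₂) = 0.105439.
C₂ = 2.862·[1 − (15.8316·0.0223426 − 26.7512·0.105439)/(-10.9196)] = 2.862·0.774084 = 2.21543 g/L.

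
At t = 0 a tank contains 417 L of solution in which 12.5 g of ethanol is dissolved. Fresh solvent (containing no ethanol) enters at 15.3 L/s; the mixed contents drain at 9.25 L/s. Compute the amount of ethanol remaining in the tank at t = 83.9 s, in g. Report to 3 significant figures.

3.70 g

Let m(t) be the amount of ethanol. Volume: V(t) = V₀ + (Q_in − Q_out) t = 417 + 6.0500 t; V(83.9) = 924.60 L.
Solute balance: dm/dt = 0 − Q_out C = −Q_out m/V(t).
dm/m = −Q_out dt/(V₀ + 6.0500 t); integrating gives ln(m/m₀) = −(Q_out/(Q_in−Q_out)) ln(V/V₀).
m = m₀ (V₀/V)^(Q_out/(Q_in−Q_out)) = 12.5 × (417/924.60)^(1.5289) = 3.6998 g.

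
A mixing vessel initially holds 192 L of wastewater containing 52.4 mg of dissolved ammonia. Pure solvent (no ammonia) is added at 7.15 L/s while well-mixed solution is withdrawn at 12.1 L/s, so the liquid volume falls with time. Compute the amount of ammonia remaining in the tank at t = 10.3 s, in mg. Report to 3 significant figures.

24.6 mg

Let m(t) be the amount of ammonia. Volume: V(t) = V₀ + (Q_in − Q_out) t = 192 − 4.9500 t; V(10.3) = 141.01 L.
Solute balance: dm/dt = 0 − Q_out C = −Q_out m/V(t).
dm/m = −Q_out dt/(V₀ − 4.9500 t); integrating gives ln(m/m₀) = −(Q_out/(Q_in−Q_out)) ln(V/V₀).
m = m₀ (V₀/V)^(Q_out/(Q_in−Q_out)) = 52.4 × (192/141.01)^(-2.4444) = 24.643 mg.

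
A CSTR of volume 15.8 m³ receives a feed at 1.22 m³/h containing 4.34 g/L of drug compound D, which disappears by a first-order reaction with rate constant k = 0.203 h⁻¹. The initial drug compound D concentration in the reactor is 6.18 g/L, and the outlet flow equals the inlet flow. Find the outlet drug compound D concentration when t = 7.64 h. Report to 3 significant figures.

V dC/dt = Q(C_in − C) − k V C.
dC/dt = (Q/V) C_in − (Q/V + k) C; effective rate a = Q/V + k = 0.077215 + 0.203 = 0.28022 h⁻¹.
C_ss = Q C_in/(Q + kV) = 1.1959 g/L; C(t) = C_ss + (C₀ − C_ss) e^(−a t).
C(7.64) = 1.1959 + (4.9841)·e^(−0.28022·7.64) = 1.1959 + (4.9841)·0.11756 = 1.7818 g/L.

1.78 g/L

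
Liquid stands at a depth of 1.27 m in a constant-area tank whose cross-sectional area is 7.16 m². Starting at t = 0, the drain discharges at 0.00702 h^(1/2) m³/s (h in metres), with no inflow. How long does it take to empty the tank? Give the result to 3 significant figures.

2300 s

A dh/dt = −Q_out = −0.00702 √h.
∫ h^(−1/2) dh = −(0.00702/A) ∫ dt, giving 2√h = 2√h₀ − (0.00702/A) t.
Tank is empty when √h = 0: t_empty = 2A√h₀/0.00702.
t_empty = 2·7.16·√1.27/0.00702 = 14.320·1.1269/0.00702 = 2298.8 s.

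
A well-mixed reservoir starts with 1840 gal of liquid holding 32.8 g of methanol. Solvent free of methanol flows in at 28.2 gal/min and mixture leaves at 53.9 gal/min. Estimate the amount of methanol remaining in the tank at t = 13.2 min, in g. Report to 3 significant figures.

Let m(t) be the amount of methanol. Volume: V(t) = V₀ + (Q_in − Q_out) t = 1840 − 25.700 t; V(13.2) = 1500.8 gal.
No methanol enters, so dm/dt = −Q_out · (m/V).
Separate: dm/m = −Q_out dt/V(t) ⇒ ln(m/m₀) = −(Q_out/(Q_in−Q_out)) ln(V/V₀).
m = m₀ (V₀/V)^(Q_out/(Q_in−Q_out)) = 32.8 × (1840/1500.8)^(-2.0973) = 21.392 g.

21.4 g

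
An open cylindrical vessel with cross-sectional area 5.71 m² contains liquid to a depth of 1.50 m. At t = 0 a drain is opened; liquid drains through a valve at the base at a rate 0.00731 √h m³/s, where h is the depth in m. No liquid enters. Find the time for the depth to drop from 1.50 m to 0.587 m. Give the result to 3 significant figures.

With no inflow, A dh/dt = −0.00731 √h.
This is separable: 2 d(√h)/dt = −0.00731/A, so √h = √h₀ − (0.00731/(2A)) t.
t = 2A(√h₀ − √h)/0.00731 = 2·5.71·(√1.50 − √0.587)/0.00731
  = 11.420 × (1.2247 − 0.76616) / 0.00731 = 716.42 s.

716 s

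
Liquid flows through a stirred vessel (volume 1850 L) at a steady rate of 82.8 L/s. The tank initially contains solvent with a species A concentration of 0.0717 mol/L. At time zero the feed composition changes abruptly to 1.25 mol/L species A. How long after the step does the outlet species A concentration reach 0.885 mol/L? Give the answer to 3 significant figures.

Species balance on the tank: V dC/dt = Q(C_in − C), so τ = V/Q = 22.343 s.
C(t) = C_in + (C₀ − C_in) e^(−t/τ). Set C = 0.885 and solve for t:
e^(−t/τ) = (C − C_in)/(C₀ − C_in) = (0.885 − 1.25)/(0.0717 − 1.25) = 0.30977
t = −τ ln(…) = 22.343 × 1.1719 = 26.184 s.

26.2 s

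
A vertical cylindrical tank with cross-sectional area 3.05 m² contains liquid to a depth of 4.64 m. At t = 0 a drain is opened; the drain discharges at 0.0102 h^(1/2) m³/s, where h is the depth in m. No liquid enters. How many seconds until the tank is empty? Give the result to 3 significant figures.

1290 s

With no inflow, A dh/dt = −0.0102 √h.
∫ h^(−1/2) dh = −(0.0102/A) ∫ dt, giving 2√h = 2√h₀ − (0.0102/A) t.
Tank is empty when √h = 0: t_empty = 2A√h₀/0.0102.
t_empty = 2·3.05·√4.64/0.0102 = 6.1000·2.1541/0.0102 = 1288.2 s.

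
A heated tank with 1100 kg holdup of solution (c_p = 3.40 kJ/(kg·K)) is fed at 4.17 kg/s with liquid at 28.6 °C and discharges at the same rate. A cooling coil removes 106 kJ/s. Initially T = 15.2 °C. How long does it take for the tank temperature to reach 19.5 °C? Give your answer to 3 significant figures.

M c_p dT/dt = ṁ c_p (T_in − T) − Q̇.
τ = M/ṁ = 263.79 s; T_ss = T_in − Q̇/(ṁ c_p) = 21.124 °C.
T(t) = T_ss + (T₀ − T_ss) e^(−t/τ). Set T = 19.5:
e^(−t/τ) = (19.5 − 21.124)/(15.2 − 21.124) = 0.27409
t = −263.79 · ln(0.27409) = 341.42 s.

341 s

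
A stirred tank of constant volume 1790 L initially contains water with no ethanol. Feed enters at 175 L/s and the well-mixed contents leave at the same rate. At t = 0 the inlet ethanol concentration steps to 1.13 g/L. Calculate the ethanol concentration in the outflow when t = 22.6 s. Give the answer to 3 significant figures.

1.01 g/L

Transient balance on the dissolved component: V dC/dt = Q(C_in − C).
Rewrite as dC/dt + C/τ = C_in/τ, τ = V/Q = 10.229 s.
C approaches C_in exponentially: C(t) = C_in + (C₀ − C_in) e^(−t/τ).
C(22.6) = 1.13 + (0 − 1.13)·e^(−22.6/10.229) = 1.13 + (-1.1300)·0.10976 = 1.0060 g/L.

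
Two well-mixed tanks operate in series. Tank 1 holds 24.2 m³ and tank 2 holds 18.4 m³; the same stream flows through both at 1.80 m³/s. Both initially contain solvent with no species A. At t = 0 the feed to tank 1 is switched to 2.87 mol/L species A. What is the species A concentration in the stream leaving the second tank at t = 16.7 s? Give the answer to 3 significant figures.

Species balance on tank i: dCᵢ/dt = (Cᵢ₋₁ − Cᵢ)/τᵢ with τᵢ = Vᵢ/Q.
τ₁ = 24.2/1.80 = 13.444 s; τ₂ = 18.4/1.80 = 10.222 s.
Tank 1: C₁ = C_in(1 − e^(−t/τ₁)). Tank 2 (τ₁ ≠ τ₂): C₂ = C_in[1 − (τ₁ e^(−t/τ₁) − τ₂ e^(−t/τ₂))/(τ₁ − τ₂)].
At t = 16.7: e^(−t/τ₁) = 0.28876, e^(−t/τ₂) = 0.19521.
C₂ = 2.87·[1 − (13.444·0.28876 − 10.222·0.19521)/(3.2222)] = 2.87·0.41444 = 1.1894 mol/L.

1.19 mol/L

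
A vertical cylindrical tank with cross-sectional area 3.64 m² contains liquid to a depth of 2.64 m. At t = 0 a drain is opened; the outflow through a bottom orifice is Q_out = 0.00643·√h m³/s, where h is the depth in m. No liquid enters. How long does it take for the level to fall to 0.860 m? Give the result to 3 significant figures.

790 s

With no inflow, A dh/dt = −0.00643 √h.
This is separable: 2 d(√h)/dt = −0.00643/A, so √h = √h₀ − (0.00643/(2A)) t.
t = 2A(√h₀ − √h)/0.00643 = 2·3.64·(√2.64 − √0.860)/0.00643
  = 7.2800 × (1.6248 − 0.92736) / 0.00643 = 789.64 s.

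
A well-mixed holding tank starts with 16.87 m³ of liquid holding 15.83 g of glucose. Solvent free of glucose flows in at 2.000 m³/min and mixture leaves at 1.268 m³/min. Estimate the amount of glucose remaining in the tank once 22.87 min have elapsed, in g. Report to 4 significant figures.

Let m(t) be the amount of glucose. Volume: V(t) = V₀ + (Q_in − Q_out) t = 16.87 + 0.732000 t; V(22.87) = 33.6108 m³.
Species balance (pure solvent in): dm/dt = −Q_out · m/V(t).
dm/m = −Q_out dt/(V₀ + 0.732000 t); integrating gives ln(m/m₀) = −(Q_out/(Q_in−Q_out)) ln(V/V₀).
m = m₀ (V₀/V)^(Q_out/(Q_in−Q_out)) = 15.83 × (16.87/33.6108)^(1.73224) = 4.79634 g.

4.796 g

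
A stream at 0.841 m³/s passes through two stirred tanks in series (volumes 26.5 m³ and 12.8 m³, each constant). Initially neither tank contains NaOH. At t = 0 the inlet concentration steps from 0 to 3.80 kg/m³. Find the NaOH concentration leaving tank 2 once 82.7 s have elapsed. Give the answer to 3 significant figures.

3.28 kg/m³

Time constants: τᵢ = Vᵢ/Q for each well-mixed tank.
τ₁ = 26.5/0.841 = 31.510 s; τ₂ = 12.8/0.841 = 15.220 s.
Solving the cascade with C₁(0)=C₂(0)=0 gives C₂(t) = C_in[1 − (τ₁ e^(−t/τ₁) − τ₂ e^(−t/τ₂))/(τ₁ − τ₂)].
At t = 82.7: e^(−t/τ₁) = 0.072472, e^(−t/τ₂) = 0.0043671.
C₂ = 3.80·[1 − (31.510·0.072472 − 15.220·0.0043671)/(16.290)] = 3.80·0.86390 = 3.2828 kg/m³.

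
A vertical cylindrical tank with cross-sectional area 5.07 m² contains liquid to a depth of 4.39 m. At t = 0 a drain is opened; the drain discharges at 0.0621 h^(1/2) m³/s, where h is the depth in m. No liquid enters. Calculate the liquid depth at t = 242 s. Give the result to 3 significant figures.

Mass balance (ρ constant): A dh/dt = −0.0621 √h.
Separate and integrate: 2(√h − √h₀) = −(0.0621/A) t.
√h = √4.39 − 0.0621·242/(2·5.07) = 2.0952 − 1.4821 = 0.61316.
h = 0.61316² = 0.37597 m.

0.376 m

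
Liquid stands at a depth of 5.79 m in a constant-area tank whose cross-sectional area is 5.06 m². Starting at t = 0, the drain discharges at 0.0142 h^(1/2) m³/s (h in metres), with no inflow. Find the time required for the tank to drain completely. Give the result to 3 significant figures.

1710 s

With no inflow, A dh/dt = −0.0142 √h.
This is separable: 2 d(√h)/dt = −0.0142/A, so √h = √h₀ − (0.0142/(2A)) t.
Set h = 0: 2√h₀ = (0.0142/A) t_empty ⇒ t_empty = 2A√h₀/0.0142.
t_empty = 2·5.06·√5.79/0.0142 = 10.120·2.4062/0.0142 = 1714.9 s.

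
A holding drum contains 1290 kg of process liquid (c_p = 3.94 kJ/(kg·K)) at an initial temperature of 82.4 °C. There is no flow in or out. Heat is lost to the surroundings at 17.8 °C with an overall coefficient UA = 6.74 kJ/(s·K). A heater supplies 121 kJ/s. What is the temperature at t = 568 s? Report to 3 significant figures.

57.7 °C

Lumped-capacitance energy balance: M c_p dT/dt = UA(T_amb − T) + Q̇.
dT/dt = (T_ss − T)/τ with T_ss = T_amb + Q̇/UA = 17.8 + 121/6.74 = 35.753 °C, τ = M c_p/UA = 1290·3.94/6.74 = 754.09 s.
Integrating: T(t) = T_ss + (T₀ − T_ss) e^(−t/τ).
T(568) = 35.753 + (46.647)·0.47085 = 57.716 °C.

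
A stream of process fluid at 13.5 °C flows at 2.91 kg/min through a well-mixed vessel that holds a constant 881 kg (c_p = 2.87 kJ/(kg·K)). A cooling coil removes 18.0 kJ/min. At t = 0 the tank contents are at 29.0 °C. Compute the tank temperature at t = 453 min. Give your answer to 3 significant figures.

15.3 °C

M c_p dT/dt = ṁ c_p (T_in − T) − Q̇.
Rearrange: dT/dt = (T_ss − T)/τ with τ = M/ṁ = 302.75 min and T_ss = T_in − Q̇/(ṁ c_p) = 11.345 °C.
Solution: T(t) = T_ss + (T₀ − T_ss) e^(−t/τ).
T(453) = 11.345 + (17.655)·e^(−453/302.75) = 11.345 + (17.655)·0.22396 = 15.299 °C.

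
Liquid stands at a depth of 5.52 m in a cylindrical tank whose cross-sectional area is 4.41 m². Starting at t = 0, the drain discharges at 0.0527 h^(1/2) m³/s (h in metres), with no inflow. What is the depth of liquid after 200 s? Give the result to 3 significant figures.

A dh/dt = −Q_out = −0.0527 √h.
Separate and integrate: 2(√h − √h₀) = −(0.0527/A) t.
√h = √5.52 − 0.0527·200/(2·4.41) = 2.3495 − 1.1950 = 1.1545.
h = 1.1545² = 1.3328 m.

1.33 m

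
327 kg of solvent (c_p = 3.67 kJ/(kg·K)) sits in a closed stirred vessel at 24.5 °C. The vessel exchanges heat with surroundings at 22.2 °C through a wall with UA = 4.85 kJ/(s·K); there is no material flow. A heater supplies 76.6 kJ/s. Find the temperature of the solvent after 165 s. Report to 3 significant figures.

31.1 °C

M c_p dT/dt = −UA(T − T_amb) + Q̇.
dT/dt = (T_ss − T)/τ with T_ss = T_amb + Q̇/UA = 22.2 + 76.6/4.85 = 37.994 °C, τ = M c_p/UA = 327·3.67/4.85 = 247.44 s.
This is linear first-order; T(t) = T_ss + (T₀ − T_ss) e^(−t/τ).
T(165) = 37.994 + (-13.494)·0.51334 = 31.067 °C.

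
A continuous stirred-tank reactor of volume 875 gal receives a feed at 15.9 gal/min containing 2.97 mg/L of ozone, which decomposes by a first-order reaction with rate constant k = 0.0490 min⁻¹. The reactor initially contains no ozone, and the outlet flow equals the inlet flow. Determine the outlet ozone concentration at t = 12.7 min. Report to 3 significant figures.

0.461 mg/L

V dC/dt = Q(C_in − C) − k V C.
This is linear with rate a = Q/V + k = 0.067171 min⁻¹.
C_ss = Q C_in/(Q + kV) = 0.80345 mg/L; C(t) = C_ss + (C₀ − C_ss) e^(−a t).
C(12.7) = 0.80345 + (-0.80345)·e^(−0.067171·12.7) = 0.80345 + (-0.80345)·0.42610 = 0.46110 mg/L.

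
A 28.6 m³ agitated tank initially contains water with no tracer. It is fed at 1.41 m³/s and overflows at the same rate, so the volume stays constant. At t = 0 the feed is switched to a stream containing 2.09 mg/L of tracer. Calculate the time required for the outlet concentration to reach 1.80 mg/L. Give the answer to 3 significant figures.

40.1 s

Species balance: V dC/dt = Q(C_in − C) ⇒ τ = V/Q = 20.284 s.
C(t) = C_in + (C₀ − C_in) e^(−t/τ). Set C = 1.80 and solve for t:
e^(−t/τ) = (C − C_in)/(C₀ − C_in) = (1.80 − 2.09)/(0 − 2.09) = 0.13876
t = −τ ln(…) = 20.284 × 1.9750 = 40.061 s.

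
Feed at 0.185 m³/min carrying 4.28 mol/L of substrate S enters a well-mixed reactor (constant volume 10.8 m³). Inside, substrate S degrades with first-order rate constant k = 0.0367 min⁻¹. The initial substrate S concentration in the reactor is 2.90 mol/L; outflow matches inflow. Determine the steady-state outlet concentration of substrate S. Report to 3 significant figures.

V dC/dt = Q(C_in − C) − k V C.
At steady state: 0 = Q C_in − (Q + kV) C_ss, so C_ss = Q C_in/(Q + kV).
C_ss = 0.185·4.28/(0.185 + 0.0367·10.8) = 0.79180/0.58136 = 1.3620 mol/L.

1.36 mol/L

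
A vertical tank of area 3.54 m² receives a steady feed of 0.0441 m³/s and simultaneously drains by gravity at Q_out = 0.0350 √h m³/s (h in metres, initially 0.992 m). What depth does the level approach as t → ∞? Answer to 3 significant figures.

1.59 m

Level balance: A dh/dt = 0.0441 − 0.0350 √h. Setting dh/dt = 0:
Q_in = 0.0350 √h_ss ⇒ √h_ss = 0.0441/0.0350 = 1.2600.
h_ss = 1.2600² = 1.5876 m. (Since h₀ = 0.992 m < h_ss, the level will rise toward this value.)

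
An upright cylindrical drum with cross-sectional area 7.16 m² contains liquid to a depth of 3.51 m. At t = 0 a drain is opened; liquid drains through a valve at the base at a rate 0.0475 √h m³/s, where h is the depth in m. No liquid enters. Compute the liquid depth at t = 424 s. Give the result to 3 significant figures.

With no inflow, A dh/dt = −0.0475 √h.
Separate and integrate: 2(√h − √h₀) = −(0.0475/A) t.
√h = √3.51 − 0.0475·424/(2·7.16) = 1.8735 − 1.4064 = 0.46707.
h = 0.46707² = 0.21816 m.

0.218 m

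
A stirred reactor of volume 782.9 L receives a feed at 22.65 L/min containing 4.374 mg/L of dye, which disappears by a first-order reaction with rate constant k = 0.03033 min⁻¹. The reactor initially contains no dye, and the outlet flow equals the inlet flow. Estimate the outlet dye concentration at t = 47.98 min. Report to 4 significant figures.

V dC/dt = Q(C_in − C) − k V C.
dC/dt = (Q/V) C_in − (Q/V + k) C; effective rate a = Q/V + k = 0.0289309 + 0.03033 = 0.0592609 min⁻¹.
C_ss = Q C_in/(Q + kV) = 2.13537 mg/L; C(t) = C_ss + (C₀ − C_ss) e^(−a t).
C(47.98) = 2.13537 + (-2.13537)·e^(−0.0592609·47.98) = 2.13537 + (-2.13537)·0.0582310 = 2.01102 mg/L.

2.011 mg/L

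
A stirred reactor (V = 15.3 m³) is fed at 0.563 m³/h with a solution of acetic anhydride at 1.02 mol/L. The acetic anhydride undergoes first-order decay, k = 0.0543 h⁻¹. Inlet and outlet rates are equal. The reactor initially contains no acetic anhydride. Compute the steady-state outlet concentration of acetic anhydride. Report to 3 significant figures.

V dC/dt = Q(C_in − C) − k V C.
At steady state: 0 = Q C_in − (Q + kV) C_ss, so C_ss = Q C_in/(Q + kV).
C_ss = 0.563·1.02/(0.563 + 0.0543·15.3) = 0.57426/1.3938 = 0.41201 mol/L.

0.412 mol/L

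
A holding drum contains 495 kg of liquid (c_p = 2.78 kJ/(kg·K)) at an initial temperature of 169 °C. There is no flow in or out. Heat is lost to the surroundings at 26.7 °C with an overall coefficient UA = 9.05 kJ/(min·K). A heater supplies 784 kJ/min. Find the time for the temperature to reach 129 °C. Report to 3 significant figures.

193 min

Heat balance on the well-mixed liquid: M c_p dT/dt = −UA(T − T_amb) + Q̇.
τ = M c_p/UA = 152.06 min; T_ss = T_amb + Q̇/UA = 26.7 + 784/9.05 = 113.33 °C.
T(t) = T_ss + (T₀ − T_ss)e^(−t/τ); set T = 129:
t = −τ ln[(T − T_ss)/(T₀ − T_ss)] = −152.06 · ln(0.28148) = 192.76 min.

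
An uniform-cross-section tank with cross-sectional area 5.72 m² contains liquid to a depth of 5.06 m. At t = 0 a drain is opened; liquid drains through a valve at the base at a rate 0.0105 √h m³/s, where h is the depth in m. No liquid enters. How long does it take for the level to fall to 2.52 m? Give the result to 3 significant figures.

With no inflow, A dh/dt = −0.0105 √h.
∫ h^(−1/2) dh = −(0.0105/A) ∫ dt, giving 2√h = 2√h₀ − (0.0105/A) t.
t = 2A(√h₀ − √h)/0.0105 = 2·5.72·(√5.06 − √2.52)/0.0105
  = 11.440 × (2.2494 − 1.5875) / 0.0105 = 721.26 s.

721 s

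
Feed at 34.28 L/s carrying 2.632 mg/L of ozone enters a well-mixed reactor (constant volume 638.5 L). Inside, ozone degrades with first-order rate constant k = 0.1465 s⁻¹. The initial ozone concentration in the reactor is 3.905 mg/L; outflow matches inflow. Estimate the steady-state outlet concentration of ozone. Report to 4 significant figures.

Accumulation = in − out − consumed: V dC/dt = Q C_in − Q C − k V C.
At steady state: 0 = Q C_in − (Q + kV) C_ss, so C_ss = Q C_in/(Q + kV).
C_ss = 34.28·2.632/(34.28 + 0.1465·638.5) = 90.2250/127.820 = 0.705874 mg/L.

0.7059 mg/L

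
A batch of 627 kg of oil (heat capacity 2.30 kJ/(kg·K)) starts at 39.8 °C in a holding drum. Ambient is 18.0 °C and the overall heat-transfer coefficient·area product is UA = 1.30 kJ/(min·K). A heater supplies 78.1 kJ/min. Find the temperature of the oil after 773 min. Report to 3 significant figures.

M c_p dT/dt = −UA(T − T_amb) + Q̇.
dT/dt = (T_ss − T)/τ with T_ss = T_amb + Q̇/UA = 18.0 + 78.1/1.30 = 78.077 °C, τ = M c_p/UA = 627·2.30/1.30 = 1109.3 min.
T approaches T_ss exponentially: T(t) = T_ss + (T₀ − T_ss) e^(−t/τ).
T(773) = 78.077 + (-38.277)·0.49816 = 59.009 °C.

59.0 °C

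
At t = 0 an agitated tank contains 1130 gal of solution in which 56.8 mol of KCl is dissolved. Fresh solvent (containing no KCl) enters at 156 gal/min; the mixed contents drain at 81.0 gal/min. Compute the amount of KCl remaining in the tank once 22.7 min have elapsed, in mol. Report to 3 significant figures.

21.1 mol

Let m(t) be the amount of KCl. Volume: V(t) = V₀ + (Q_in − Q_out) t = 1130 + 75.000 t; V(22.7) = 2832.5 gal.
Solute balance: dm/dt = 0 − Q_out C = −Q_out m/V(t).
dm/m = −Q_out dt/(V₀ + 75.000 t); integrating gives ln(m/m₀) = −(Q_out/(Q_in−Q_out)) ln(V/V₀).
m = m₀ (V₀/V)^(Q_out/(Q_in−Q_out)) = 56.8 × (1130/2832.5)^(1.0800) = 21.054 mol.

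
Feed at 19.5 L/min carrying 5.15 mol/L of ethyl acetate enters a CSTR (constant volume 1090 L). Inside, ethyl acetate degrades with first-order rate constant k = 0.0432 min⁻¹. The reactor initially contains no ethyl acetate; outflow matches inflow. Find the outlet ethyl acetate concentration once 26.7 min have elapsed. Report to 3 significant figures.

1.21 mol/L

Species balance: V dC/dt = Q C_in − Q C − k V C.
dC/dt = (Q/V) C_in − (Q/V + k) C; effective rate a = Q/V + k = 0.017890 + 0.0432 = 0.061090 min⁻¹.
C_ss = Q C_in/(Q + kV) = 1.5082 mol/L; C(t) = C_ss + (C₀ − C_ss) e^(−a t).
C(26.7) = 1.5082 + (-1.5082)·e^(−0.061090·26.7) = 1.5082 + (-1.5082)·0.19571 = 1.2130 mol/L.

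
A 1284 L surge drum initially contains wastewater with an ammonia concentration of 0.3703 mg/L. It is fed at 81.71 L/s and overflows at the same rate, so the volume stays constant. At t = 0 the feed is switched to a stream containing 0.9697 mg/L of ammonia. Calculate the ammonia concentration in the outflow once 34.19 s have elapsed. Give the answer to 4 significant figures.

Mass balance on the solute (V constant): V dC/dt = Q(C_in − C).
Rewrite as dC/dt + C/τ = C_in/τ, τ = V/Q = 15.7141 s.
C approaches C_in exponentially: C(t) = C_in + (C₀ − C_in) e^(−t/τ).
C(34.19) = 0.9697 + (0.3703 − 0.9697)·e^(−34.19/15.7141) = 0.9697 + (-0.599400)·0.113523 = 0.901654 mg/L.

0.9017 mg/L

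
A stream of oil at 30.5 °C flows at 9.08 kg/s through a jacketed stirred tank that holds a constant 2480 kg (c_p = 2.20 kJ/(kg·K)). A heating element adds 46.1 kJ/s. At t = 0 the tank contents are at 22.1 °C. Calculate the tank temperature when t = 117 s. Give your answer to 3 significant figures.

Heat balance on the well-mixed liquid: M c_p dT/dt = ṁ c_p (T_in − T) + 46.1.
Rearrange: dT/dt = (T_ss − T)/τ with τ = M/ṁ = 273.13 s and T_ss = T_in + Q̇/(ṁ c_p) = 32.808 °C.
Solution: T(t) = T_ss + (T₀ − T_ss) e^(−t/τ).
T(117) = 32.808 + (-10.708)·e^(−117/273.13) = 32.808 + (-10.708)·0.65157 = 25.831 °C.

25.8 °C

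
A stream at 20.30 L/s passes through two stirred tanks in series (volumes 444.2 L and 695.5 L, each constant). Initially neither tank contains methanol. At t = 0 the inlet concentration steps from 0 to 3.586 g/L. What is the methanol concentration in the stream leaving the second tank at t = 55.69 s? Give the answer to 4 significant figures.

2.130 g/L

Species balance on tank i: dCᵢ/dt = (Cᵢ₋₁ − Cᵢ)/τᵢ with τᵢ = Vᵢ/Q.
τ₁ = 444.2/20.30 = 21.8818 s; τ₂ = 695.5/20.30 = 34.2611 s.
Tank 1: C₁ = C_in(1 − e^(−t/τ₁)). Tank 2 (τ₁ ≠ τ₂): C₂ = C_in[1 − (τ₁ e^(−t/τ₁) − τ₂ e^(−t/τ₂))/(τ₁ − τ₂)].
At t = 55.69: e^(−t/τ₁) = 0.0784699, e^(−t/τ₂) = 0.196821.
C₂ = 3.586·[1 − (21.8818·0.0784699 − 34.2611·0.196821)/(-12.3793)] = 3.586·0.593980 = 2.13001 g/L.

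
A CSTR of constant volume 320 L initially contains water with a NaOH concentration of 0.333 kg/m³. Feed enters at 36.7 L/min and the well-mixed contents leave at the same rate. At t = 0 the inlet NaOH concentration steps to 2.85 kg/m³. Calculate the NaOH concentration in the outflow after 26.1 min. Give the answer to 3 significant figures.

Mass balance on the solute (V constant): V dC/dt = Q(C_in − C).
So dC/dt = (C_in − C)/τ with τ = V/Q = 320/36.7 = 8.7193 min.
Solution: C(t) = C_in + (C₀ − C_in) e^(−t/τ).
C(26.1) = 2.85 + (0.333 − 2.85)·e^(−26.1/8.7193) = 2.85 + (-2.5170)·0.050120 = 2.7238 kg/m³.

2.72 kg/m³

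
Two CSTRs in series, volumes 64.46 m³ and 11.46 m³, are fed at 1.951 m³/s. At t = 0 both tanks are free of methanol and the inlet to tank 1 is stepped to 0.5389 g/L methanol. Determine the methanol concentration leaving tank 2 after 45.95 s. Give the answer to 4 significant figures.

0.3758 g/L

Time constants: τᵢ = Vᵢ/Q for each well-mixed tank.
τ₁ = 64.46/1.951 = 33.0395 s; τ₂ = 11.46/1.951 = 5.87391 s.
Tank 1: C₁ = C_in(1 − e^(−t/τ₁)). Tank 2 (τ₁ ≠ τ₂): C₂ = C_in[1 − (τ₁ e^(−t/τ₁) − τ₂ e^(−t/τ₂))/(τ₁ − τ₂)].
At t = 45.95: e^(−t/τ₁) = 0.248886, e^(−t/τ₂) = 0.000400528.
C₂ = 0.5389·[1 − (33.0395·0.248886 − 5.87391·0.000400528)/(27.1656)] = 0.5389·0.697385 = 0.375821 g/L.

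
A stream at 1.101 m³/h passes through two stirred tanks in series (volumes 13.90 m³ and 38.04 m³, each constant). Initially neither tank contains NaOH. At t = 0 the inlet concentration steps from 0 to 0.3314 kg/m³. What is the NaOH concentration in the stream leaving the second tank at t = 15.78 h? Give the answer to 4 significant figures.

Species balance on tank i: dCᵢ/dt = (Cᵢ₋₁ − Cᵢ)/τᵢ with τᵢ = Vᵢ/Q.
τ₁ = 13.90/1.101 = 12.6249 h; τ₂ = 38.04/1.101 = 34.5504 h.
Solving the cascade with C₁(0)=C₂(0)=0 gives C₂(t) = C_in[1 − (τ₁ e^(−t/τ₁) − τ₂ e^(−t/τ₂))/(τ₁ − τ₂)].
At t = 15.78: e^(−t/τ₁) = 0.286530, e^(−t/τ₂) = 0.633355.
C₂ = 0.3314·[1 − (12.6249·0.286530 − 34.5504·0.633355)/(-21.9255)] = 0.3314·0.166940 = 0.0553240 kg/m³.

0.05532 kg/m³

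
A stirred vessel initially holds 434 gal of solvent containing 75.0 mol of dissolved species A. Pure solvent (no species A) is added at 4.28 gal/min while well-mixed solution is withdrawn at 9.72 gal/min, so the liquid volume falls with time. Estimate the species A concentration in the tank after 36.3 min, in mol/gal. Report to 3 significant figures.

Let m(t) be the amount of species A. Volume: V(t) = V₀ + (Q_in − Q_out) t = 434 − 5.4400 t; V(36.3) = 236.53 gal.
Species balance (pure solvent in): dm/dt = −Q_out · m/V(t).
Separate: dm/m = −Q_out dt/V(t) ⇒ ln(m/m₀) = −(Q_out/(Q_in−Q_out)) ln(V/V₀).
m = m₀ (V₀/V)^(Q_out/(Q_in−Q_out)) = 75.0 × (434/236.53)^(-1.7868) = 25.355 mol.
C = m/V = 25.355/236.53 = 0.10720 mol/gal.

0.107 mol/gal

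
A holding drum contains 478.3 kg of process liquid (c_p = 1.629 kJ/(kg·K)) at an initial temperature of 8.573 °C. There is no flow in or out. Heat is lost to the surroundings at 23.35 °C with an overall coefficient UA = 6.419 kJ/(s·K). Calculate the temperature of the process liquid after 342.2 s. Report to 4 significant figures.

22.47 °C

M c_p dT/dt = −UA(T − T_amb).
dT/dt = (T_ss − T)/τ with T_ss = T_amb = 23.3500 °C, τ = M c_p/UA = 478.3·1.629/6.419 = 121.382 s.
Solution: T(t) = T_ss + (T₀ − T_ss) e^(−t/τ).
T(342.2) = 23.3500 + (-14.7770)·0.0596536 = 22.4685 °C.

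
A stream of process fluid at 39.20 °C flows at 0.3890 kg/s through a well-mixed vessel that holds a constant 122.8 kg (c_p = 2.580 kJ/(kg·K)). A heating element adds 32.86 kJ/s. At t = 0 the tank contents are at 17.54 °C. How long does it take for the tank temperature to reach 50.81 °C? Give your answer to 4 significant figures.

M c_p dT/dt = ṁ c_p (T_in − T) + Q̇.
τ = M/ṁ = 315.681 s; T_ss = T_in + Q̇/(ṁ c_p) = 71.9415 °C.
T(t) = T_ss + (T₀ − T_ss) e^(−t/τ). Set T = 50.81:
e^(−t/τ) = (50.81 − 71.9415)/(17.54 − 71.9415) = 0.388436
t = −315.681 · ln(0.388436) = 298.517 s.

298.5 s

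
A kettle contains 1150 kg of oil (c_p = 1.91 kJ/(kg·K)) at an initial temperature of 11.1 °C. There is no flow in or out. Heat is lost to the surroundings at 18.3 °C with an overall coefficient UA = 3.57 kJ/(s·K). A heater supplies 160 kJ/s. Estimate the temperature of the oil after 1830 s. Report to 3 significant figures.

Energy balance: M c_p dT/dt = −UA(T − T_amb) + Q̇.
dT/dt = (T_ss − T)/τ with T_ss = T_amb + Q̇/UA = 18.3 + 160/3.57 = 63.118 °C, τ = M c_p/UA = 1150·1.91/3.57 = 615.27 s.
This is linear first-order; T(t) = T_ss + (T₀ − T_ss) e^(−t/τ).
T(1830) = 63.118 + (-52.018)·0.051082 = 60.461 °C.

60.5 °C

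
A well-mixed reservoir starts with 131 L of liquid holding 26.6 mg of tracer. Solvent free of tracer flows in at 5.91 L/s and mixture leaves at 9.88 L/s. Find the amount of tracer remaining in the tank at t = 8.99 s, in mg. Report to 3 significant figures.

Total volume: dV/dt = Q_in − Q_out = -3.9700 L/s, so V(t) = 131 − 3.9700 t and V(8.99) = 95.310 L.
No tracer enters, so dm/dt = −Q_out · (m/V).
dm/m = −Q_out dt/(V₀ − 3.9700 t); integrating gives ln(m/m₀) = −(Q_out/(Q_in−Q_out)) ln(V/V₀).
m = m₀ (V₀/V)^(Q_out/(Q_in−Q_out)) = 26.6 × (131/95.310)^(-2.4887) = 12.053 mg.

12.1 mg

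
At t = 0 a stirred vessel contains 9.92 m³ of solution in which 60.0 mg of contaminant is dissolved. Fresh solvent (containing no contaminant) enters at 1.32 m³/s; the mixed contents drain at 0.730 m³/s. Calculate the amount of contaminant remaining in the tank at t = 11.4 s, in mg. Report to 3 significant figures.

31.6 mg

Total volume: dV/dt = Q_in − Q_out = 0.59000 m³/s, so V(t) = 9.92 + 0.59000 t and V(11.4) = 16.646 m³.
No contaminant enters, so dm/dt = −Q_out · (m/V).
dm/m = −Q_out dt/(V₀ + 0.59000 t); integrating gives ln(m/m₀) = −(Q_out/(Q_in−Q_out)) ln(V/V₀).
m = m₀ (V₀/V)^(Q_out/(Q_in−Q_out)) = 60.0 × (9.92/16.646)^(1.2373) = 31.624 mg.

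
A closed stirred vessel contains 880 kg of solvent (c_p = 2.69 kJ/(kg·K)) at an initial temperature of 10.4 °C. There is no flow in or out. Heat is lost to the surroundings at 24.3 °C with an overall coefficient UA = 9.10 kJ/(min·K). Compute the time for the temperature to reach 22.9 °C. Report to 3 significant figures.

Lumped-capacitance energy balance: M c_p dT/dt = UA(T_amb − T).
τ = M c_p/UA = 260.13 min; T_ss = T_amb = 24.300 °C.
T(t) = T_ss + (T₀ − T_ss)e^(−t/τ); set T = 22.9:
t = −τ ln[(T − T_ss)/(T₀ − T_ss)] = −260.13 · ln(0.10072) = 597.11 min.

597 min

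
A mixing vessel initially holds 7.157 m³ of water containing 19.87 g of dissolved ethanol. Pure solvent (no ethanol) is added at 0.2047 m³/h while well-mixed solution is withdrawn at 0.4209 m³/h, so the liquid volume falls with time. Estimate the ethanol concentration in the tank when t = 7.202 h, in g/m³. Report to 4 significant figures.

2.201 g/m³

Total volume: dV/dt = Q_in − Q_out = -0.216200 m³/h, so V(t) = 7.157 − 0.216200 t and V(7.202) = 5.59993 m³.
No ethanol enters, so dm/dt = −Q_out · (m/V).
Separate: dm/m = −Q_out dt/V(t) ⇒ ln(m/m₀) = −(Q_out/(Q_in−Q_out)) ln(V/V₀).
m = m₀ (V₀/V)^(Q_out/(Q_in−Q_out)) = 19.87 × (7.157/5.59993)^(-1.94681) = 12.3245 g.
C = m/V = 12.3245/5.59993 = 2.20083 g/m³.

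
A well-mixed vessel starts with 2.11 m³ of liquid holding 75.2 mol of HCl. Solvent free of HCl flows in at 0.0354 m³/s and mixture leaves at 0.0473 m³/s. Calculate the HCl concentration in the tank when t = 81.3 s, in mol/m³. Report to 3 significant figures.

Let m(t) be the amount of HCl. Volume: V(t) = V₀ + (Q_in − Q_out) t = 2.11 − 0.011900 t; V(81.3) = 1.1425 m³.
No HCl enters, so dm/dt = −Q_out · (m/V).
Separate: dm/m = −Q_out dt/V(t) ⇒ ln(m/m₀) = −(Q_out/(Q_in−Q_out)) ln(V/V₀).
m = m₀ (V₀/V)^(Q_out/(Q_in−Q_out)) = 75.2 × (2.11/1.1425)^(-3.9748) = 6.5656 mol.
C = m/V = 6.5656/1.1425 = 5.7466 mol/m³.

5.75 mol/m³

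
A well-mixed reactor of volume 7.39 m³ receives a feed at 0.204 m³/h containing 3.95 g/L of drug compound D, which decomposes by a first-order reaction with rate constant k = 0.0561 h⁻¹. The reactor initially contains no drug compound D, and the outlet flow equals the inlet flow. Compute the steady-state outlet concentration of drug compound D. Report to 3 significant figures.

V dC/dt = Q(C_in − C) − k V C.
Steady state (dC/dt = 0): C_ss = Q C_in/(Q + kV) = C_in/(1 + kV/Q).
C_ss = 0.204·3.95/(0.204 + 0.0561·7.39) = 0.80580/0.61858 = 1.3027 g/L.

1.30 g/L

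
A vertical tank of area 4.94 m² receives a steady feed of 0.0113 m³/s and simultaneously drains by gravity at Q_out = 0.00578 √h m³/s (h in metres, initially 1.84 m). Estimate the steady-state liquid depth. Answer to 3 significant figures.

Volume balance on the tank: A dh/dt = Q_in − 0.00578 √h. At steady state dh/dt = 0:
Q_in = 0.00578 √h_ss ⇒ √h_ss = 0.0113/0.00578 = 1.9550.
h_ss = 1.9550² = 3.8221 m. (Since h₀ = 1.84 m < h_ss, the level will rise toward this value.)

3.82 m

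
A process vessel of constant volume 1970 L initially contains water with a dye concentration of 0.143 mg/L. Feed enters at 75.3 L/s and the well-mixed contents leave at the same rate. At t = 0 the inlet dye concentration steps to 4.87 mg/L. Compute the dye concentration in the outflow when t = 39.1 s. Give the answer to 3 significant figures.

3.81 mg/L

Mass balance on the solute (V constant): V dC/dt = Q(C_in − C).
So dC/dt = (C_in − C)/τ with τ = V/Q = 1970/75.3 = 26.162 s.
Integrating: C(t) = C_in + (C₀ − C_in) e^(−t/τ).
C(39.1) = 4.87 + (0.143 − 4.87)·e^(−39.1/26.162) = 4.87 + (-4.7270)·0.22435 = 3.8095 mg/L.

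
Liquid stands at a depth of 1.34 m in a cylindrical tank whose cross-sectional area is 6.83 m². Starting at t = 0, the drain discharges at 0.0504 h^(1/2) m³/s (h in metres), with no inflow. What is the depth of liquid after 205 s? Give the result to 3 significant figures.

With no inflow, A dh/dt = −0.0504 √h.
This is separable: 2 d(√h)/dt = −0.0504/A, so √h = √h₀ − (0.0504/(2A)) t.
√h = √1.34 − 0.0504·205/(2·6.83) = 1.1576 − 0.75637 = 0.40121.
h = 0.40121² = 0.16097 m.

0.161 m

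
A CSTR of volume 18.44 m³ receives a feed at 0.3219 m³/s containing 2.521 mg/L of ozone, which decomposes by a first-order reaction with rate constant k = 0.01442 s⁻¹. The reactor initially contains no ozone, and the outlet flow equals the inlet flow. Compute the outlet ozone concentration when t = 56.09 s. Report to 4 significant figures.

V dC/dt = Q(C_in − C) − k V C.
dC/dt = (Q/V) C_in − (Q/V + k) C; effective rate a = Q/V + k = 0.0174566 + 0.01442 = 0.0318766 s⁻¹.
C_ss = Q C_in/(Q + kV) = 1.38058 mg/L; C(t) = C_ss + (C₀ − C_ss) e^(−a t).
C(56.09) = 1.38058 + (-1.38058)·e^(−0.0318766·56.09) = 1.38058 + (-1.38058)·0.167301 = 1.14960 mg/L.

1.150 mg/L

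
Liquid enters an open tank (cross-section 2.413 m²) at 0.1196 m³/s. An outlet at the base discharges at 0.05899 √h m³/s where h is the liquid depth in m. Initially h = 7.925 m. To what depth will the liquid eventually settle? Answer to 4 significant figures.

4.111 m

Level balance: A dh/dt = 0.1196 − 0.05899 √h. Setting dh/dt = 0:
Q_in = 0.05899 √h_ss ⇒ √h_ss = 0.1196/0.05899 = 2.02746.
h_ss = 2.02746² = 4.11060 m. (Since h₀ = 7.925 m > h_ss, the level will fall toward this value.)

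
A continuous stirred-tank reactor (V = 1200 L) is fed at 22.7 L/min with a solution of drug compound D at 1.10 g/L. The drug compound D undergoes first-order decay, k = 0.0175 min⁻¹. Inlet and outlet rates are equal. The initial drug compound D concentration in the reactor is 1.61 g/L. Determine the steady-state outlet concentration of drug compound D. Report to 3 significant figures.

Accumulation = in − out − consumed: V dC/dt = Q C_in − Q C − k V C.
Steady state (dC/dt = 0): C_ss = Q C_in/(Q + kV) = C_in/(1 + kV/Q).
C_ss = 22.7·1.10/(22.7 + 0.0175·1200) = 24.970/43.700 = 0.57140 g/L.

0.571 g/L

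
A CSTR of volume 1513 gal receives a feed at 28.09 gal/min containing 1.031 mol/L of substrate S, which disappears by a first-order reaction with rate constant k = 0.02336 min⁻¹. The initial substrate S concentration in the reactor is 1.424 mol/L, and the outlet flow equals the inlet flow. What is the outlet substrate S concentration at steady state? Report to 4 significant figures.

Species balance: V dC/dt = Q C_in − Q C − k V C.
At steady state: 0 = Q C_in − (Q + kV) C_ss, so C_ss = Q C_in/(Q + kV).
C_ss = 28.09·1.031/(28.09 + 0.02336·1513) = 28.9608/63.4337 = 0.456552 mol/L.

0.4566 mol/L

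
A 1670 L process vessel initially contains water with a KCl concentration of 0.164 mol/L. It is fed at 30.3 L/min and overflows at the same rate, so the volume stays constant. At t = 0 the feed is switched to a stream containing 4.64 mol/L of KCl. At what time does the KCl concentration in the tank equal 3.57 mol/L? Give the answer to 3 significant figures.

Unsteady species balance (constant V, well mixed): V dC/dt = Q(C_in − C), so τ = V/Q = 55.116 min.
C(t) = C_in + (C₀ − C_in) e^(−t/τ). Set C = 3.57 and solve for t:
e^(−t/τ) = (C − C_in)/(C₀ − C_in) = (3.57 − 4.64)/(0.164 − 4.64) = 0.23905
t = −τ ln(…) = 55.116 × 1.4311 = 78.874 min.

78.9 min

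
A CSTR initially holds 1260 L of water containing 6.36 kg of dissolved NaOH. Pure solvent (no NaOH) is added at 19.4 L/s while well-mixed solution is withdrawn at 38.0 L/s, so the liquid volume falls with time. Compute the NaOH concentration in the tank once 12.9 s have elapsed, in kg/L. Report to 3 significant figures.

0.00405 kg/L

Let m(t) be the amount of NaOH. Volume: V(t) = V₀ + (Q_in − Q_out) t = 1260 − 18.600 t; V(12.9) = 1020.1 L.
No NaOH enters, so dm/dt = −Q_out · (m/V).
Separate: dm/m = −Q_out dt/V(t) ⇒ ln(m/m₀) = −(Q_out/(Q_in−Q_out)) ln(V/V₀).
m = m₀ (V₀/V)^(Q_out/(Q_in−Q_out)) = 6.36 × (1260/1020.1)^(-2.0430) = 4.1307 kg.
C = m/V = 4.1307/1020.1 = 0.0040494 kg/L.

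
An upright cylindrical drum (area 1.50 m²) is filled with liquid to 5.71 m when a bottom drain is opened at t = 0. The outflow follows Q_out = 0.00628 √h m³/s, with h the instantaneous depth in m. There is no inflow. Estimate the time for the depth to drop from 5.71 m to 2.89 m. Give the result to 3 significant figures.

329 s

A dh/dt = −Q_out = −0.00628 √h.
∫ h^(−1/2) dh = −(0.00628/A) ∫ dt, giving 2√h = 2√h₀ − (0.00628/A) t.
t = 2A(√h₀ − √h)/0.00628 = 2·1.50·(√5.71 − √2.89)/0.00628
  = 3.0000 × (2.3896 − 1.7000) / 0.00628 = 329.41 s.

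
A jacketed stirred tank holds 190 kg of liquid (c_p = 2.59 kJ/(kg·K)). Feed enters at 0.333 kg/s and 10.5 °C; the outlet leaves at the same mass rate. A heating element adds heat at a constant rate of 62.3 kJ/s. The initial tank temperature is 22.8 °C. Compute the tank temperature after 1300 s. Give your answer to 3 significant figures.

76.6 °C

Energy balance: M c_p dT/dt = ṁ c_p (T_in − T) + 62.3.
τ = M/ṁ = 570.57 s; T_ss = T_in + Q̇/(ṁ c_p) = 10.5 + 62.3/(0.333·2.59) = 82.734 °C.
Integrating: T(t) = T_ss + (T₀ − T_ss) e^(−t/τ).
T(1300) = 82.734 + (-59.934)·e^(−1300/570.57) = 82.734 + (-59.934)·0.10245 = 76.594 °C.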